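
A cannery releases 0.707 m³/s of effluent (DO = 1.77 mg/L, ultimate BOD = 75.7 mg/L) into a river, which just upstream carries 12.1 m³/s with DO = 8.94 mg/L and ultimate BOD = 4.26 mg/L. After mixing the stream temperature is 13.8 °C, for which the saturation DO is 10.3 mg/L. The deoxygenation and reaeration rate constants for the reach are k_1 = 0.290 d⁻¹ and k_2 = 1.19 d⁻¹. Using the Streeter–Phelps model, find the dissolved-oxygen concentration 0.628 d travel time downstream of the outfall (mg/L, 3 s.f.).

Mixed DO = (12.1×8.94 + 0.707×1.77)/(12.1+0.707) = 109.4/12.81 = 8.544 mg/L.
Mixed L₀ = (12.1×4.26 + 0.707×75.7)/(12.81) = 105.1/12.81 = 8.204 mg/L.
Initial deficit D₀ = C_s − DO₀ = 10.3 − 8.544 = 1.756 mg/L.
D(0.628) = [0.290×8.204/(1.19−0.290)](e^(−0.290×0.628) − e^(−1.19×0.628)) + 1.756 e^(−1.19×0.628)
= 2.643 × (0.8335 − 0.4736) + 1.756 × 0.4736 = 1.783 mg/L.
DO = 10.3 − 1.783 = 8.517 mg/L.

DO ≈ 8.52 mg/L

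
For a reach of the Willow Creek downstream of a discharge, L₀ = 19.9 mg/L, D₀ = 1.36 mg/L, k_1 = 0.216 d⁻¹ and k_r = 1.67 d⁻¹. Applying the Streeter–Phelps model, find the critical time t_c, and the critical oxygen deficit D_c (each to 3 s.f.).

At the critical point dD/dt = 0, so k_1 L₀ e^(−k_1 t) = k_r D. Substituting D(t) from the Streeter–Phelps equation and solving for t gives
t_c = ln[(k_r/k_1)(1 − D₀(k_r−k_1)/(k_1 L₀))] / (k_r−k_1).
Here k_r−k_1 = 1.454 d⁻¹ and 1 − D₀(k_r−k_1)/(k_1 L₀) = 1 − 1.36×1.454/(0.216×19.9) = 0.5400, so
t_c = ln(7.731 × 0.5400) / 1.454 = 1.429 / 1.454 = 0.9828 d.
D_c = (k_1/k_r) L₀ e^(−k_1 t_c) = (0.216/1.67) × 19.9 × e^(−0.216×0.9828) = 0.1293 × 19.9 × 0.8087 = 2.082 mg/L.

t_c ≈ 0.983 d; D_c ≈ 2.08 mg/L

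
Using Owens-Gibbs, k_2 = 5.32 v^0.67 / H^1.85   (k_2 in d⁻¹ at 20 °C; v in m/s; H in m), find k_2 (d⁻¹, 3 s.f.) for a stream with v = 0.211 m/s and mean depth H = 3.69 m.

k_2 ≈ 0.168 d⁻¹

k_2 = 5.32 × 0.211^0.67 / 3.69^1.85 = 5.32 × 0.3526 / 11.19 = 0.1676 d⁻¹.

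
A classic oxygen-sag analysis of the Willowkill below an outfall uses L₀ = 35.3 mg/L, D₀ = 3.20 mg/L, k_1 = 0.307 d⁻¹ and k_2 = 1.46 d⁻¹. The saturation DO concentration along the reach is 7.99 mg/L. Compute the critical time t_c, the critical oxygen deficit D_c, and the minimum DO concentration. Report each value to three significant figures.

t_c ≈ 0.991 d; D_c ≈ 5.47 mg/L; min DO ≈ 2.52 mg/L

With k_2/k_1 = 4.756 and 1 − D₀(k_2−k_1)/(k_1 L₀) = 0.6595,
t_c = ln(4.756 × 0.6595) / (1.46 − 0.307) = ln(3.137) / 1.153 = 1.143/1.153 = 0.9914 d.
D_c = (k_1/k_2) L₀ e^(−k_1 t_c) = (0.307/1.46) × 35.3 × e^(−0.307×0.9914) = 0.2103 × 35.3 × 0.7376 = 5.475 mg/L.
Minimum DO = C_s − D_c = 7.99 − 5.475 = 2.515 mg/L.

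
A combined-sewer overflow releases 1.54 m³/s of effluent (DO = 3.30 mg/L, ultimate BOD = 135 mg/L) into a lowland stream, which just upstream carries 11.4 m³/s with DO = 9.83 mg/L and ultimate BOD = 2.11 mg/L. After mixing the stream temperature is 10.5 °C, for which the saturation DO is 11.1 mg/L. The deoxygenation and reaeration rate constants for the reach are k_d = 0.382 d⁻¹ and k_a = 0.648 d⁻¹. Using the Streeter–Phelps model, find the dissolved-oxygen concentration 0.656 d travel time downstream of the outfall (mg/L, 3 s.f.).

DO ≈ 6.55 mg/L

Mixed DO = (11.4×9.83 + 1.54×3.30)/(11.4+1.54) = 117.1/12.94 = 9.053 mg/L.
Mixed L₀ = (11.4×2.11 + 1.54×135)/(12.94) = 232.0/12.94 = 17.93 mg/L.
Initial deficit D₀ = C_s − DO₀ = 11.1 − 9.053 = 2.047 mg/L.
D(0.656) = [0.382×17.93/(0.648−0.382)](e^(−0.382×0.656) − e^(−0.648×0.656)) + 2.047 e^(−0.648×0.656)
= 25.74 × (0.7783 − 0.6537) + 2.047 × 0.6537 = 4.546 mg/L.
DO = 11.1 − 4.546 = 6.554 mg/L.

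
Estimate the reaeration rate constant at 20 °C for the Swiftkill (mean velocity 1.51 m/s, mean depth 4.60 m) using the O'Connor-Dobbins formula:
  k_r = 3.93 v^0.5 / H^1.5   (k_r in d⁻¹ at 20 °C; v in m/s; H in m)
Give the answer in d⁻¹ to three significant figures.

k_r = 3.93 × 1.51^0.5 / 4.60^1.5 = 3.93 × 1.229 / 9.866 = 0.4895 d⁻¹.

k_r ≈ 0.489 d⁻¹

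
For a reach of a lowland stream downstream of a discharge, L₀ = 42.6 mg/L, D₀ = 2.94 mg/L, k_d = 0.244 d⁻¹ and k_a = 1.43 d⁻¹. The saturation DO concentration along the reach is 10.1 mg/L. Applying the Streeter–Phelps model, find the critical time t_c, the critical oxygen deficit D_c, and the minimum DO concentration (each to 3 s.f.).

t_c ≈ 1.15 d; D_c ≈ 5.50 mg/L; min DO ≈ 4.60 mg/L

At the critical point dD/dt = 0, so k_d L₀ e^(−k_d t) = k_a D. Substituting D(t) from the Streeter–Phelps equation and solving for t gives
t_c = ln[(k_a/k_d)(1 − D₀(k_a−k_d)/(k_d L₀))] / (k_a−k_d).
Here k_a−k_d = 1.186 d⁻¹ and 1 − D₀(k_a−k_d)/(k_d L₀) = 1 − 2.94×1.186/(0.244×42.6) = 0.6645, so
t_c = ln(5.861 × 0.6645) / 1.186 = 1.360 / 1.186 = 1.146 d.
D_c = (k_d/k_a) L₀ e^(−k_d t_c) = (0.244/1.43) × 42.6 × e^(−0.244×1.146) = 0.1706 × 42.6 × 0.7560 = 5.495 mg/L.
Minimum DO = C_s − D_c = 10.1 − 5.495 = 4.605 mg/L.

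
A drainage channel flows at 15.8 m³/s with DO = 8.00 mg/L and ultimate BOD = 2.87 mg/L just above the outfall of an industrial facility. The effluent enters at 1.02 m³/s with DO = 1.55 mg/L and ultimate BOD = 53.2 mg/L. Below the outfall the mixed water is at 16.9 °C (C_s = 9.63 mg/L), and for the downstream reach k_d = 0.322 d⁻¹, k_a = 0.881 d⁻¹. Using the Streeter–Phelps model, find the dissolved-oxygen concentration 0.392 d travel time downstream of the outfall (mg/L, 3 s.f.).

DO ≈ 7.61 mg/L

Mixed DO = (15.8×8.00 + 1.02×1.55)/(15.8+1.02) = 128.0/16.82 = 7.609 mg/L.
Mixed L₀ = (15.8×2.87 + 1.02×53.2)/(16.82) = 99.61/16.82 = 5.922 mg/L.
Initial deficit D₀ = C_s − DO₀ = 9.63 − 7.609 = 2.021 mg/L.
D(0.392) = [0.322×5.922/(0.881−0.322)](e^(−0.322×0.392) − e^(−0.881×0.392)) + 2.021 e^(−0.881×0.392)
= 3.411 × (0.8814 − 0.7080) + 2.021 × 0.7080 = 2.023 mg/L.
DO = 9.63 − 2.023 = 7.607 mg/L.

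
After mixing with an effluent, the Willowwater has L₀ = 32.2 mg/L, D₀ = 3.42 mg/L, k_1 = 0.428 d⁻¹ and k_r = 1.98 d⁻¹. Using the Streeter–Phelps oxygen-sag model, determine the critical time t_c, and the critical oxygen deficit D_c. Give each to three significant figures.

t_c = [1/(k_r−k_1)] ln[(k_r/k_1)(1 − D₀(k_r−k_1)/(k_1 L₀))]
= [1/(1.98−0.428)] ln[(1.98/0.428)(1 − 3.42×1.552/(0.428×32.2))]
= (1/1.552) ln[4.626 × 0.6149] = 0.6443 × ln(2.844) = 0.6443 × 1.045 = 0.6736 d.
L(t_c) = L₀ e^(−k_1 t_c) = 32.2 × 0.7495 = 24.14 mg/L, and at the critical point k_r D_c = k_1 L, so D_c = (0.428/1.98) × 24.14 = 5.217 mg/L.

t_c ≈ 0.674 d; D_c ≈ 5.22 mg/L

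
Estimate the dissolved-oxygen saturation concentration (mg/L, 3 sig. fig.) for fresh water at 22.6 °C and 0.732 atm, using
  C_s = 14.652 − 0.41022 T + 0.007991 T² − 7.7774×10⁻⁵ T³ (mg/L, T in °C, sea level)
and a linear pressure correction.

At sea level: C_s = 14.652 − 0.41022×22.6 + 0.007991×22.6² − 7.7774×10⁻⁵×22.6³ = 8.565 mg/L.
Pressure correction: C_s' = 8.565 × 0.732 = 6.269 mg/L.

C_s ≈ 6.27 mg/L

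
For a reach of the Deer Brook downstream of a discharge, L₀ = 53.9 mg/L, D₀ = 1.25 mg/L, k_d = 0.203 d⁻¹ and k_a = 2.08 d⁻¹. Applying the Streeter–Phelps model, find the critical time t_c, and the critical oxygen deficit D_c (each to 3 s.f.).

t_c ≈ 1.11 d; D_c ≈ 4.20 mg/L

t_c = [1/(k_a−k_d)] ln[(k_a/k_d)(1 − D₀(k_a−k_d)/(k_d L₀))]
= [1/(2.08−0.203)] ln[(2.08/0.203)(1 − 1.25×1.877/(0.203×53.9))]
= (1/1.877) ln[10.25 × 0.7856] = 0.5328 × ln(8.049) = 0.5328 × 2.086 = 1.111 d.
D_c = (k_d/k_a) L₀ e^(−k_d t_c) = (0.203/2.08) × 53.9 × e^(−0.203×1.111) = 0.09760 × 53.9 × 0.7981 = 4.198 mg/L.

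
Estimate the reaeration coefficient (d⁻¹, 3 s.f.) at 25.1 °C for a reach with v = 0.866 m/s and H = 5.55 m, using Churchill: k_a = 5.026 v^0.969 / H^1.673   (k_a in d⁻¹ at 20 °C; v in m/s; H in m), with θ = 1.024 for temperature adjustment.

k_a(20) = 5.026 × 0.866^0.969 / 5.55^1.673 = 5.026 × 0.8699 / 17.59 = 0.2486 d⁻¹.
k_a(25.1) = 0.2486 × 1.024^(25.1−20) = 0.2486 × 1.129 = 0.2805 d⁻¹.

k_a ≈ 0.281 d⁻¹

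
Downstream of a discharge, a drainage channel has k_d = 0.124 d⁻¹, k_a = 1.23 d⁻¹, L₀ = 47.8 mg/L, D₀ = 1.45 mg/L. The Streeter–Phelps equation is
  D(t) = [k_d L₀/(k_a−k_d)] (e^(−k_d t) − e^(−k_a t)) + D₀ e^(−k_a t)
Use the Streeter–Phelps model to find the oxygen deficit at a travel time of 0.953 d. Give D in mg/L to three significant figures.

k_d L₀/(k_a−k_d) = 0.124×47.8/(1.23−0.124) = 5.927/1.106 = 5.359 mg/L.
e^(−k_d t) = e^(−0.124×0.9530) = 0.8885; e^(−k_a t) = e^(−1.23×0.9530) = 0.3097.
D = 5.359 × (0.8885 − 0.3097) + 1.45 × 0.3097 = 3.102 + 0.4490 = 3.551 mg/L.

D ≈ 3.55 mg/L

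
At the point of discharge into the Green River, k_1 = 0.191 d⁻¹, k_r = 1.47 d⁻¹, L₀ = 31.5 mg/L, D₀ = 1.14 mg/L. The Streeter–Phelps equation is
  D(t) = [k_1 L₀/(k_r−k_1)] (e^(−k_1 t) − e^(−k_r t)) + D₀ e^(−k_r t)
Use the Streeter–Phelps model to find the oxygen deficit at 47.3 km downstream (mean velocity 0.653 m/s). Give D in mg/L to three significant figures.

Travel time t = x/v = 47.3 km / (0.653 m/s) = 47300 m / 0.653 m/s = 72430 s = 0.8384 d.
k_1 L₀/(k_r−k_1) = 0.191×31.5/(1.47−0.191) = 6.016/1.279 = 4.704 mg/L.
e^(−k_1 t) = e^(−0.191×0.8384) = 0.8520; e^(−k_r t) = e^(−1.47×0.8384) = 0.2916.
D = 4.704 × (0.8520 − 0.2916) + 1.14 × 0.2916 = 2.636 + 0.3324 = 2.969 mg/L.

D ≈ 2.97 mg/L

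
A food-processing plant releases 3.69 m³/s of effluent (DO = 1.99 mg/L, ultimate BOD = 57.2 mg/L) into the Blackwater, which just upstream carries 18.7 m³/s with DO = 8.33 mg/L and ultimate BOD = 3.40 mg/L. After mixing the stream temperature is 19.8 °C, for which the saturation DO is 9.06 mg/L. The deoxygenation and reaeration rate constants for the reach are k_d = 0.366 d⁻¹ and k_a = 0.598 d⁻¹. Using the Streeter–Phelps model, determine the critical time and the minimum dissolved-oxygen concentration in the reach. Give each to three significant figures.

Mixed DO = (18.7×8.33 + 3.69×1.99)/(18.7+3.69) = 163.1/22.39 = 7.285 mg/L.
Mixed L₀ = (18.7×3.40 + 3.69×57.2)/(22.39) = 274.6/22.39 = 12.27 mg/L.
Initial deficit D₀ = C_s − DO₀ = 9.06 − 7.285 = 1.775 mg/L.
t_c = (1/0.2320) ln[(0.598/0.366)(1 − 1.775×0.2320/(0.366×12.27))] = 4.310 × ln(1.484) = 1.702 d.
D_c = (0.366/0.598) × 12.27 × e^(−0.366×1.702) = 0.6120 × 12.27 × 0.5365 = 4.028 mg/L.
Minimum DO = 9.06 − 4.028 = 5.032 mg/L.

t_c ≈ 1.70 d; minimum DO ≈ 5.03 mg/L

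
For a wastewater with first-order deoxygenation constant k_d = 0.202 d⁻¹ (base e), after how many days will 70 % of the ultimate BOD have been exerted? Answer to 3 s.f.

t ≈ 5.96 d

y/L₀ = 1 − e^(−k_d t) = 0.70 ⇒ e^(−k_d t) = 0.300
t = −ln(0.300) / 0.202 = 1.204 / 0.202 = 5.960 d.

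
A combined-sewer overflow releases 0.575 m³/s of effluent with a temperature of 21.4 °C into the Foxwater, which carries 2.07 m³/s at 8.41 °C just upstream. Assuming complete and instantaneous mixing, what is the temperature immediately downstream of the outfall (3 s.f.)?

11.2 °C

Flow-weighted mixing: C = (Q_r C_r + Q_w C_w)/(Q_r + Q_w)
= (2.07×8.41 + 0.575×21.4)/(2.07 + 0.575) = 29.71/2.645 = 11.23 °C.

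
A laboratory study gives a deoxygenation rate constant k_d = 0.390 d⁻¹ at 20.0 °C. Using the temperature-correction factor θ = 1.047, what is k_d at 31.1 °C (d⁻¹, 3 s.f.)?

k_d ≈ 0.649 d⁻¹

k_d(T₂) = k_d(T₁) · θ^(T₂−T₁) = 0.390 × 1.047^(31.1−20.0)
= 0.390 × 1.047^11.1 = 0.390 × 1.665 = 0.6493 d⁻¹.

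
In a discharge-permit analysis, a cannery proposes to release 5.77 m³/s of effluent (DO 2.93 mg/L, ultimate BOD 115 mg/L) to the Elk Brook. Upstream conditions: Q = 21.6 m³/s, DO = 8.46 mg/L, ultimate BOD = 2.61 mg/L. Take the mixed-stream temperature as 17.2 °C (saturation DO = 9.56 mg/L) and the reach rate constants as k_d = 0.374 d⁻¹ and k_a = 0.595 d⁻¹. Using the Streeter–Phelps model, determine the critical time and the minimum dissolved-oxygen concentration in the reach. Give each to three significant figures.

t_c ≈ 1.86 d; minimum DO ≈ 1.33 mg/L

Mixed DO = (21.6×8.46 + 5.77×2.93)/(21.6+5.77) = 199.6/27.37 = 7.294 mg/L.
Mixed L₀ = (21.6×2.61 + 5.77×115)/(27.37) = 719.9/27.37 = 26.30 mg/L.
Initial deficit D₀ = C_s − DO₀ = 9.56 − 7.294 = 2.266 mg/L.
t_c = (1/0.2210) ln[(0.595/0.374)(1 − 2.266×0.2210/(0.374×26.30))] = 4.525 × ln(1.510) = 1.865 d.
D_c = (0.374/0.595) × 26.30 × e^(−0.374×1.865) = 0.6286 × 26.30 × 0.4979 = 8.232 mg/L.
Minimum DO = 9.56 − 8.232 = 1.328 mg/L.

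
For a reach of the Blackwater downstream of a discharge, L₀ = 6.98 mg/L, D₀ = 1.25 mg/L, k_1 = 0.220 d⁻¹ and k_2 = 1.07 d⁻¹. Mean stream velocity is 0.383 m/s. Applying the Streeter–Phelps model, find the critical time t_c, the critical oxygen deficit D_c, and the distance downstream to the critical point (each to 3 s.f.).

t_c = [1/(k_2−k_1)] ln[(k_2/k_1)(1 − D₀(k_2−k_1)/(k_1 L₀))]
= [1/(1.07−0.220)] ln[(1.07/0.220)(1 − 1.25×0.8500/(0.220×6.98))]
= (1/0.8500) ln[4.864 × 0.3081] = 1.176 × ln(1.498) = 1.176 × 0.4044 = 0.4758 d.
D_c = (k_1/k_2) L₀ e^(−k_1 t_c) = (0.220/1.07) × 6.98 × e^(−0.220×0.4758) = 0.2056 × 6.98 × 0.9006 = 1.293 mg/L.
x_c = v t_c = 0.383 m/s × 0.4758 d × 86400 s/d = 15740 m ≈ 15.7 km.

t_c ≈ 0.476 d; D_c ≈ 1.29 mg/L; x_c ≈ 15.7 km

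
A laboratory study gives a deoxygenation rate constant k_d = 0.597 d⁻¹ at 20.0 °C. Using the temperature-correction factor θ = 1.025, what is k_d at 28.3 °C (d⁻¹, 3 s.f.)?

k_d(T₂) = k_d(T₁) · θ^(T₂−T₁) = 0.597 × 1.025^(28.3−20.0)
= 0.597 × 1.025^8.30 = 0.597 × 1.227 = 0.7328 d⁻¹.

k_d ≈ 0.733 d⁻¹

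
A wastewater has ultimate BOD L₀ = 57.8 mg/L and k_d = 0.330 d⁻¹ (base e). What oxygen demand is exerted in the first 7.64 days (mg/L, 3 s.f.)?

y ≈ 53.2 mg/L

y_t = L₀(1 − e^(−k_d t)) = 57.8 × (1 − e^(−0.330×7.64))
= 57.8 × (1 − 0.08036) = 57.8 × 0.9196 = 53.16 mg/L.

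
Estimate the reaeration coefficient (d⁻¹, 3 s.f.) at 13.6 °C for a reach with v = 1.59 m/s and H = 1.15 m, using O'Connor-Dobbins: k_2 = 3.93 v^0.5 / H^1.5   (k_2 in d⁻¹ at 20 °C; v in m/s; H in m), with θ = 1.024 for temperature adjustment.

k_2 ≈ 3.45 d⁻¹

k_2(20) = 3.93 × 1.59^0.5 / 1.15^1.5 = 3.93 × 1.261 / 1.233 = 4.018 d⁻¹.
k_2(13.6) = 4.018 × 1.024^(13.6−20) = 4.018 × 0.8592 = 3.452 d⁻¹.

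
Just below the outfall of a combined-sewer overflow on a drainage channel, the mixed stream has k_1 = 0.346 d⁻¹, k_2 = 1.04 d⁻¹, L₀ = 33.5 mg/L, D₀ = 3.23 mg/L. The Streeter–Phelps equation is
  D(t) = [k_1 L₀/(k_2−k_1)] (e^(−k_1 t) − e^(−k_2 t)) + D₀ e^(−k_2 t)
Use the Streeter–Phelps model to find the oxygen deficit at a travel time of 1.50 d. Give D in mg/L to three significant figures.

D ≈ 7.11 mg/L

k_1 L₀/(k_2−k_1) = 0.346×33.5/(1.04−0.346) = 11.59/0.6940 = 16.70 mg/L.
e^(−k_1 t) = e^(−0.346×1.500) = 0.5951; e^(−k_2 t) = e^(−1.04×1.500) = 0.2101.
D = 16.70 × (0.5951 − 0.2101) + 3.23 × 0.2101 = 6.430 + 0.6787 = 7.109 mg/L.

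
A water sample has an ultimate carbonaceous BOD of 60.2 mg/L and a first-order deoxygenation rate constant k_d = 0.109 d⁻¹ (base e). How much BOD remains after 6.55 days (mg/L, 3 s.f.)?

L_t = L₀ e^(−k_d t) = 60.2 × e^(−0.109×6.55) = 60.2 × 0.4897 = 29.48 mg/L.

L ≈ 29.5 mg/L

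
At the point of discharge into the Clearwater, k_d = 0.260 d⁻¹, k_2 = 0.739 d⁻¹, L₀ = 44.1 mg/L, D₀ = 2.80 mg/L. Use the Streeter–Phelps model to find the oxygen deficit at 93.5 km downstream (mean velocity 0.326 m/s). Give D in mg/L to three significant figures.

D ≈ 8.28 mg/L

Travel time t = x/v = 93.5 km / (0.326 m/s) = 93500 m / 0.326 m/s = 286800 s = 3.320 d.
k_d L₀/(k_2−k_d) = 0.260×44.1/(0.739−0.260) = 11.47/0.4790 = 23.94 mg/L.
e^(−k_d t) = e^(−0.260×3.320) = 0.4219; e^(−k_2 t) = e^(−0.739×3.320) = 0.08602.
D = 23.94 × (0.4219 − 0.08602) + 2.80 × 0.08602 = 8.039 + 0.2409 = 8.280 mg/L.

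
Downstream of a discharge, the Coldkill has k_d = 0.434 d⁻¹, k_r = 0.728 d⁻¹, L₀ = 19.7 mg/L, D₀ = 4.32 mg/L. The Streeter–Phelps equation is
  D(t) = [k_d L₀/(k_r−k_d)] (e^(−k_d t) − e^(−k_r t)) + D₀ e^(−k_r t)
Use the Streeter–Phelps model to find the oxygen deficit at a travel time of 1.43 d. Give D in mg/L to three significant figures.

D ≈ 6.89 mg/L

k_d L₀/(k_r−k_d) = 0.434×19.7/(0.728−0.434) = 8.550/0.2940 = 29.08 mg/L.
e^(−k_d t) = e^(−0.434×1.430) = 0.5376; e^(−k_r t) = e^(−0.728×1.430) = 0.3531.
D = 29.08 × (0.5376 − 0.3531) + 4.32 × 0.3531 = 5.366 + 1.525 = 6.891 mg/L.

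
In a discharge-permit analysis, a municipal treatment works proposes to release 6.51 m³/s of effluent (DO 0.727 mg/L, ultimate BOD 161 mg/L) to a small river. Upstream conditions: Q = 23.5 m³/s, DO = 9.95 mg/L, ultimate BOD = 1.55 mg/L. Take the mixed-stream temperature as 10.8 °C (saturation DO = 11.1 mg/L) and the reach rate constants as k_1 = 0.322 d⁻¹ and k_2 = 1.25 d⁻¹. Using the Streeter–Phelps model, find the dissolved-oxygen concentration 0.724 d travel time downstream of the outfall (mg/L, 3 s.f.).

Mixed DO = (23.5×9.95 + 6.51×0.727)/(23.5+6.51) = 238.6/30.01 = 7.949 mg/L.
Mixed L₀ = (23.5×1.55 + 6.51×161)/(30.01) = 1085/30.01 = 36.14 mg/L.
Initial deficit D₀ = C_s − DO₀ = 11.1 − 7.949 = 3.151 mg/L.
D(0.724) = [0.322×36.14/(1.25−0.322)](e^(−0.322×0.724) − e^(−1.25×0.724)) + 3.151 e^(−1.25×0.724)
= 12.54 × (0.7921 − 0.4045) + 3.151 × 0.4045 = 6.134 mg/L.
DO = 11.1 − 6.134 = 4.966 mg/L.

DO ≈ 4.97 mg/L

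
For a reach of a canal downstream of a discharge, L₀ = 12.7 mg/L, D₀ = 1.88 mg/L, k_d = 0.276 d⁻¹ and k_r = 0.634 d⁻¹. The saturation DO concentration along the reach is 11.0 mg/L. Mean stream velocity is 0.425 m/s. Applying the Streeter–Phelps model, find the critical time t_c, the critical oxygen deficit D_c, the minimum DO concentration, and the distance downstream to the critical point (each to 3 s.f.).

t_c ≈ 1.73 d; D_c ≈ 3.43 mg/L; min DO ≈ 7.57 mg/L; x_c ≈ 63.4 km

t_c = [1/(k_r−k_d)] ln[(k_r/k_d)(1 − D₀(k_r−k_d)/(k_d L₀))]
= [1/(0.634−0.276)] ln[(0.634/0.276)(1 − 1.88×0.3580/(0.276×12.7))]
= (1/0.3580) ln[2.297 × 0.8080] = 2.793 × ln(1.856) = 2.793 × 0.6184 = 1.727 d.
L(t_c) = L₀ e^(−k_d t_c) = 12.7 × 0.6208 = 7.884 mg/L, and at the critical point k_r D_c = k_d L, so D_c = (0.276/0.634) × 7.884 = 3.432 mg/L.
Minimum DO = C_s − D_c = 11.0 − 3.432 = 7.568 mg/L.
x_c = v t_c = 0.425 m/s × 1.727 d × 86400 s/d = 63430 m ≈ 63.4 km.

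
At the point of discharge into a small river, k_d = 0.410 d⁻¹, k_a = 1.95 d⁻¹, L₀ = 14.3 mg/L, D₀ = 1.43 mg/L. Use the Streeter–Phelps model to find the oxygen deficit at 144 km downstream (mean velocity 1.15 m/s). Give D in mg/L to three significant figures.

Travel time t = x/v = 144 km / (1.15 m/s) = 144000 m / 1.15 m/s = 125200 s = 1.449 d.
k_d L₀/(k_a−k_d) = 0.410×14.3/(1.95−0.410) = 5.863/1.540 = 3.807 mg/L.
e^(−k_d t) = e^(−0.410×1.449) = 0.5520; e^(−k_a t) = e^(−1.95×1.449) = 0.05924.
D = 3.807 × (0.5520 − 0.05924) + 1.43 × 0.05924 = 1.876 + 0.08472 = 1.961 mg/L.

D ≈ 1.96 mg/L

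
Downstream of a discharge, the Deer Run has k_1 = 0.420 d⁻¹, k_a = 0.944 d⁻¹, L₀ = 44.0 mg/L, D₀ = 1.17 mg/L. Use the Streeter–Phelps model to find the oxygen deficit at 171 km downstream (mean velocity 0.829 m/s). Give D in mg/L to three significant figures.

D ≈ 9.36 mg/L

Travel time t = x/v = 171 km / (0.829 m/s) = 171000 m / 0.829 m/s = 206300 s = 2.387 d.
k_1 L₀/(k_a−k_1) = 0.420×44.0/(0.944−0.420) = 18.48/0.5240 = 35.27 mg/L.
e^(−k_1 t) = e^(−0.420×2.387) = 0.3669; e^(−k_a t) = e^(−0.944×2.387) = 0.1050.
D = 35.27 × (0.3669 − 0.1050) + 1.17 × 0.1050 = 9.236 + 0.1229 = 9.358 mg/L.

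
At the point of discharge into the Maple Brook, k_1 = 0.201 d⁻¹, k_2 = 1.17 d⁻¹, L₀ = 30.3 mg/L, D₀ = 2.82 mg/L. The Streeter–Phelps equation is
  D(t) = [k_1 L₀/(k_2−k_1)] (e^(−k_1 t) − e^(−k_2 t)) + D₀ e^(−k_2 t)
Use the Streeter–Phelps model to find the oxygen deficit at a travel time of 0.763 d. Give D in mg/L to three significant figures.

k_1 L₀/(k_2−k_1) = 0.201×30.3/(1.17−0.201) = 6.090/0.9690 = 6.285 mg/L.
e^(−k_1 t) = e^(−0.201×0.7630) = 0.8578; e^(−k_2 t) = e^(−1.17×0.7630) = 0.4095.
D = 6.285 × (0.8578 − 0.4095) + 2.82 × 0.4095 = 2.817 + 1.155 = 3.972 mg/L.

D ≈ 3.97 mg/L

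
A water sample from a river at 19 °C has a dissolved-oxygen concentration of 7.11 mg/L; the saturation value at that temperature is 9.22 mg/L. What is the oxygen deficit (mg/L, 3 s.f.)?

D = C_s − C = 9.22 − 7.11 = 2.11 mg/L.

D ≈ 2.11 mg/L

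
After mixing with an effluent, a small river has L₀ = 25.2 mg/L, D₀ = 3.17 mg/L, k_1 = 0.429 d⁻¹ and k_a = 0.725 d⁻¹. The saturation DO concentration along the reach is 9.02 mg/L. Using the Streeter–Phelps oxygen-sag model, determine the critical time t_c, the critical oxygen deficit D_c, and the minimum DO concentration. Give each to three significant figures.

t_c ≈ 1.47 d; D_c ≈ 7.95 mg/L; min DO ≈ 1.07 mg/L

t_c = [1/(k_a−k_1)] ln[(k_a/k_1)(1 − D₀(k_a−k_1)/(k_1 L₀))]
= [1/(0.725−0.429)] ln[(0.725/0.429)(1 − 3.17×0.2960/(0.429×25.2))]
= (1/0.2960) ln[1.690 × 0.9132] = 3.378 × ln(1.543) = 3.378 × 0.4339 = 1.466 d.
D_c = (k_1/k_a) L₀ e^(−k_1 t_c) = (0.429/0.725) × 25.2 × e^(−0.429×1.466) = 0.5917 × 25.2 × 0.5332 = 7.951 mg/L.
Minimum DO = C_s − D_c = 9.02 − 7.951 = 1.069 mg/L.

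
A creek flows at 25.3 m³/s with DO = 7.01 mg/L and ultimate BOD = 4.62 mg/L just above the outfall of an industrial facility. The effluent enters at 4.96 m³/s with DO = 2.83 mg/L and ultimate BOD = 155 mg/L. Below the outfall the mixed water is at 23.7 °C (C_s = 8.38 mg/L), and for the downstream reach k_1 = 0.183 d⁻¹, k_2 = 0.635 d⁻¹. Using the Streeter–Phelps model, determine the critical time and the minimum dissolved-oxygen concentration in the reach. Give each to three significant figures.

Mixed DO = (25.3×7.01 + 4.96×2.83)/(25.3+4.96) = 191.4/30.26 = 6.325 mg/L.
Mixed L₀ = (25.3×4.62 + 4.96×155)/(30.26) = 885.7/30.26 = 29.27 mg/L.
Initial deficit D₀ = C_s − DO₀ = 8.38 − 6.325 = 2.055 mg/L.
t_c = (1/0.4520) ln[(0.635/0.183)(1 − 2.055×0.4520/(0.183×29.27))] = 2.212 × ln(2.868) = 2.331 d.
D_c = (0.183/0.635) × 29.27 × e^(−0.183×2.331) = 0.2882 × 29.27 × 0.6527 = 5.506 mg/L.
Minimum DO = 8.38 − 5.506 = 2.874 mg/L.

t_c ≈ 2.33 d; minimum DO ≈ 2.87 mg/L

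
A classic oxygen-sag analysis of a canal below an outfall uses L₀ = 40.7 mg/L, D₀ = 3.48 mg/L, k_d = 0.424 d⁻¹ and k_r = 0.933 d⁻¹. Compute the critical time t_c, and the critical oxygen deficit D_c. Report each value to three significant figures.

At the critical point dD/dt = 0, so k_d L₀ e^(−k_d t) = k_r D. Substituting D(t) from the Streeter–Phelps equation and solving for t gives
t_c = ln[(k_r/k_d)(1 − D₀(k_r−k_d)/(k_d L₀))] / (k_r−k_d).
Here k_r−k_d = 0.5090 d⁻¹ and 1 − D₀(k_r−k_d)/(k_d L₀) = 1 − 3.48×0.5090/(0.424×40.7) = 0.8974, so
t_c = ln(2.200 × 0.8974) / 0.5090 = 0.6804 / 0.5090 = 1.337 d.
L(t_c) = L₀ e^(−k_d t_c) = 40.7 × 0.5674 = 23.09 mg/L, and at the critical point k_r D_c = k_d L, so D_c = (0.424/0.933) × 23.09 = 10.49 mg/L.

t_c ≈ 1.34 d; D_c ≈ 10.5 mg/L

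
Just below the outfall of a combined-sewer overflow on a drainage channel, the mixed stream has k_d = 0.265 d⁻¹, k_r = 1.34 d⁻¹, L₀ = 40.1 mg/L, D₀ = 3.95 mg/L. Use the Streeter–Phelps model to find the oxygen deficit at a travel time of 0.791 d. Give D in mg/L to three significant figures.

D ≈ 5.96 mg/L

k_d L₀/(k_r−k_d) = 0.265×40.1/(1.34−0.265) = 10.63/1.075 = 9.885 mg/L.
e^(−k_d t) = e^(−0.265×0.7910) = 0.8109; e^(−k_r t) = e^(−1.34×0.7910) = 0.3465.
D = 9.885 × (0.8109 − 0.3465) + 3.95 × 0.3465 = 4.591 + 1.369 = 5.959 mg/L.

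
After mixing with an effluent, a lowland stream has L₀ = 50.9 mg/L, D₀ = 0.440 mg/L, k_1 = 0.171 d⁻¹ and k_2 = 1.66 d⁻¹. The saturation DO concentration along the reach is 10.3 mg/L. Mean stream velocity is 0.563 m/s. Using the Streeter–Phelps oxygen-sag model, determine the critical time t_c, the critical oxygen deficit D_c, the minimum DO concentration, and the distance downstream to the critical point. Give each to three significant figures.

With k_2/k_1 = 9.708 and 1 − D₀(k_2−k_1)/(k_1 L₀) = 0.9247,
t_c = ln(9.708 × 0.9247) / (1.66 − 0.171) = ln(8.977) / 1.489 = 2.195/1.489 = 1.474 d.
D_c = (k_1/k_2) L₀ e^(−k_1 t_c) = (0.171/1.66) × 50.9 × e^(−0.171×1.474) = 0.1030 × 50.9 × 0.7772 = 4.075 mg/L.
Minimum DO = C_s − D_c = 10.3 − 4.075 = 6.225 mg/L.
x_c = v t_c = 0.563 m/s × 1.474 d × 86400 s/d = 71700 m ≈ 71.7 km.

t_c ≈ 1.47 d; D_c ≈ 4.08 mg/L; min DO ≈ 6.22 mg/L; x_c ≈ 71.7 km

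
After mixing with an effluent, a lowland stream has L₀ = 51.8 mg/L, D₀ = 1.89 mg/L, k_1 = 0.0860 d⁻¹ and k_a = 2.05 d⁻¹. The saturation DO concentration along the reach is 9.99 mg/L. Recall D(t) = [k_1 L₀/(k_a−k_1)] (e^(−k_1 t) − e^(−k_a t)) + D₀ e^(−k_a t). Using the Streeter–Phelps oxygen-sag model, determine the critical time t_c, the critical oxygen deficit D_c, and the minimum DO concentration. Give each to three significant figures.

With k_a/k_1 = 23.84 and 1 − D₀(k_a−k_1)/(k_1 L₀) = 0.1668,
t_c = ln(23.84 × 0.1668) / (2.05 − 0.0860) = ln(3.975) / 1.964 = 1.380/1.964 = 0.7026 d.
L(t_c) = L₀ e^(−k_1 t_c) = 51.8 × 0.9414 = 48.76 mg/L, and at the critical point k_a D_c = k_1 L, so D_c = (0.0860/2.05) × 48.76 = 2.046 mg/L.
Minimum DO = C_s − D_c = 9.99 − 2.046 = 7.944 mg/L.

t_c ≈ 0.703 d; D_c ≈ 2.05 mg/L; min DO ≈ 7.94 mg/L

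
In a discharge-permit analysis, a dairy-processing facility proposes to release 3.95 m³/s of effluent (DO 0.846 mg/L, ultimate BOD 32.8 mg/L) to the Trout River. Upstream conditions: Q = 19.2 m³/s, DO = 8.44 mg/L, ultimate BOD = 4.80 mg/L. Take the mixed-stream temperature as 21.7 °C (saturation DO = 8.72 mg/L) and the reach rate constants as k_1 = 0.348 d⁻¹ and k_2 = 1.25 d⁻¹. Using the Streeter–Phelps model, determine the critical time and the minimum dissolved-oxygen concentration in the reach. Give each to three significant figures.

Mixed DO = (19.2×8.44 + 3.95×0.846)/(19.2+3.95) = 165.4/23.15 = 7.144 mg/L.
Mixed L₀ = (19.2×4.80 + 3.95×32.8)/(23.15) = 221.7/23.15 = 9.578 mg/L.
Initial deficit D₀ = C_s − DO₀ = 8.72 − 7.144 = 1.576 mg/L.
t_c = (1/0.9020) ln[(1.25/0.348)(1 − 1.576×0.9020/(0.348×9.578))] = 1.109 × ln(2.060) = 0.8013 d.
D_c = (0.348/1.25) × 9.578 × e^(−0.348×0.8013) = 0.2784 × 9.578 × 0.7566 = 2.018 mg/L.
Minimum DO = 8.72 − 2.018 = 6.702 mg/L.

t_c ≈ 0.801 d; minimum DO ≈ 6.70 mg/L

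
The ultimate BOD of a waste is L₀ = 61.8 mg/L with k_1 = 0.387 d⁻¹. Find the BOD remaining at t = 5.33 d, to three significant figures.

L_t = L₀ e^(−k_1 t) = 61.8 × e^(−0.387×5.33) = 61.8 × 0.1271 = 7.855 mg/L.

L ≈ 7.86 mg/L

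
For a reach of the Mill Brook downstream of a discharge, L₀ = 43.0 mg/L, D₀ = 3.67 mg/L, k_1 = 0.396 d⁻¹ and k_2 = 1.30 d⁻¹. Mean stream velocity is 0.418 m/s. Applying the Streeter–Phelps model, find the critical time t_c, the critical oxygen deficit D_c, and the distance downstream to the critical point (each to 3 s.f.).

t_c ≈ 1.08 d; D_c ≈ 8.56 mg/L; x_c ≈ 38.8 km

t_c = [1/(k_2−k_1)] ln[(k_2/k_1)(1 − D₀(k_2−k_1)/(k_1 L₀))]
= [1/(1.30−0.396)] ln[(1.30/0.396)(1 − 3.67×0.9040/(0.396×43.0))]
= (1/0.9040) ln[3.283 × 0.8052] = 1.106 × ln(2.643) = 1.106 × 0.9720 = 1.075 d.
D_c = (k_1/k_2) L₀ e^(−k_1 t_c) = (0.396/1.30) × 43.0 × e^(−0.396×1.075) = 0.3046 × 43.0 × 0.6533 = 8.557 mg/L.
x_c = v t_c = 0.418 m/s × 1.075 d × 86400 s/d = 38830 m ≈ 38.8 km.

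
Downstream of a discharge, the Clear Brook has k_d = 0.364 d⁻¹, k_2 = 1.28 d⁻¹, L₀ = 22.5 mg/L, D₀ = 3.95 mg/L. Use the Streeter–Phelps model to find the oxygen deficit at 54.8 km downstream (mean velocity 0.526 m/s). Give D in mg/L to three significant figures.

D ≈ 4.70 mg/L

Travel time t = x/v = 54.8 km / (0.526 m/s) = 54800 m / 0.526 m/s = 104200 s = 1.206 d.
k_d L₀/(k_2−k_d) = 0.364×22.5/(1.28−0.364) = 8.190/0.9160 = 8.941 mg/L.
e^(−k_d t) = e^(−0.364×1.206) = 0.6447; e^(−k_2 t) = e^(−1.28×1.206) = 0.2136.
D = 8.941 × (0.6447 − 0.2136) + 3.95 × 0.2136 = 3.854 + 0.8439 = 4.698 mg/L.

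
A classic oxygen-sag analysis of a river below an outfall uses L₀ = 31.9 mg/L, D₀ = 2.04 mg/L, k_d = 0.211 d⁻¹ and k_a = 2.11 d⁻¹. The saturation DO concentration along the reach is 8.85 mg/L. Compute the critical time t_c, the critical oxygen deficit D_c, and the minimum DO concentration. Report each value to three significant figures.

At the critical point dD/dt = 0, so k_d L₀ e^(−k_d t) = k_a D. Substituting D(t) from the Streeter–Phelps equation and solving for t gives
t_c = ln[(k_a/k_d)(1 − D₀(k_a−k_d)/(k_d L₀))] / (k_a−k_d).
Here k_a−k_d = 1.899 d⁻¹ and 1 − D₀(k_a−k_d)/(k_d L₀) = 1 − 2.04×1.899/(0.211×31.9) = 0.4245, so
t_c = ln(10.00 × 0.4245) / 1.899 = 1.446 / 1.899 = 0.7613 d.
L(t_c) = L₀ e^(−k_d t_c) = 31.9 × 0.8516 = 27.17 mg/L, and at the critical point k_a D_c = k_d L, so D_c = (0.211/2.11) × 27.17 = 2.717 mg/L.
Minimum DO = C_s − D_c = 8.85 − 2.717 = 6.133 mg/L.

t_c ≈ 0.761 d; D_c ≈ 2.72 mg/L; min DO ≈ 6.13 mg/L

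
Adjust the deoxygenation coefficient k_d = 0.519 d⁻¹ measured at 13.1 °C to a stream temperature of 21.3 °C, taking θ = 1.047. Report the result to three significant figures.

k_d(T₂) = k_d(T₁) · θ^(T₂−T₁) = 0.519 × 1.047^(21.3−13.1)
= 0.519 × 1.047^8.20 = 0.519 × 1.457 = 0.7564 d⁻¹.

k_d ≈ 0.756 d⁻¹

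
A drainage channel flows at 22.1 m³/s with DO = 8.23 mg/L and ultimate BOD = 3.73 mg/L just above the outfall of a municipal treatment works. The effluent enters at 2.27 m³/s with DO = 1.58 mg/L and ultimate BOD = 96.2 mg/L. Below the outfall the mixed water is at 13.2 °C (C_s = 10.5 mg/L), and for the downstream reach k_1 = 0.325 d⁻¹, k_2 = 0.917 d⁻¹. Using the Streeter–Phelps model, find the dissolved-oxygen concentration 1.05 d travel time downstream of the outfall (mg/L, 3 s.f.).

DO ≈ 7.17 mg/L

Mixed DO = (22.1×8.23 + 2.27×1.58)/(22.1+2.27) = 185.5/24.37 = 7.611 mg/L.
Mixed L₀ = (22.1×3.73 + 2.27×96.2)/(24.37) = 300.8/24.37 = 12.34 mg/L.
Initial deficit D₀ = C_s − DO₀ = 10.5 − 7.611 = 2.889 mg/L.
D(1.05) = [0.325×12.34/(0.917−0.325)](e^(−0.325×1.05) − e^(−0.917×1.05)) + 2.889 e^(−0.917×1.05)
= 6.776 × (0.7109 − 0.3818) + 2.889 × 0.3818 = 3.333 mg/L.
DO = 10.5 − 3.333 = 7.167 mg/L.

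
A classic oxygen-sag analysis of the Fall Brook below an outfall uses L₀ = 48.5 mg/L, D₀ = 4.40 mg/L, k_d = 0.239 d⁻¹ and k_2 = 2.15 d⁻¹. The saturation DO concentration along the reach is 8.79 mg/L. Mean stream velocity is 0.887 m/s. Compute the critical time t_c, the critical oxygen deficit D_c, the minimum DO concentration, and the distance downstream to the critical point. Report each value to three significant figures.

t_c ≈ 0.473 d; D_c ≈ 4.81 mg/L; min DO ≈ 3.98 mg/L; x_c ≈ 36.3 km

With k_2/k_d = 8.996 and 1 − D₀(k_2−k_d)/(k_d L₀) = 0.2746,
t_c = ln(8.996 × 0.2746) / (2.15 − 0.239) = ln(2.470) / 1.911 = 0.9043/1.911 = 0.4732 d.
D_c = (k_d/k_2) L₀ e^(−k_d t_c) = (0.239/2.15) × 48.5 × e^(−0.239×0.4732) = 0.1112 × 48.5 × 0.8931 = 4.815 mg/L.
Minimum DO = C_s − D_c = 8.79 − 4.815 = 3.975 mg/L.
x_c = v t_c = 0.887 m/s × 0.4732 d × 86400 s/d = 36270 m ≈ 36.3 km.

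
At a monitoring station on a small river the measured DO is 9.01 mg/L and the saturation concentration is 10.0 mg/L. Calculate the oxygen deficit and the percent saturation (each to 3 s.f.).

D = C_s − C = 10.0 − 9.01 = 0.990 mg/L.
% saturation = 9.01/10.0 × 100 = 90.1 %.

D ≈ 0.990 mg/L; 90.1 % saturation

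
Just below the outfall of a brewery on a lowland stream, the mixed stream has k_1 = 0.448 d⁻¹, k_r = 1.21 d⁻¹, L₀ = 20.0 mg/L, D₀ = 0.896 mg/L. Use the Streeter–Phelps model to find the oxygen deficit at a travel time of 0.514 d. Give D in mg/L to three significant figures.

k_1 L₀/(k_r−k_1) = 0.448×20.0/(1.21−0.448) = 8.960/0.7620 = 11.76 mg/L.
e^(−k_1 t) = e^(−0.448×0.5140) = 0.7943; e^(−k_r t) = e^(−1.21×0.5140) = 0.5369.
D = 11.76 × (0.7943 − 0.5369) + 0.896 × 0.5369 = 3.027 + 0.4811 = 3.508 mg/L.

D ≈ 3.51 mg/L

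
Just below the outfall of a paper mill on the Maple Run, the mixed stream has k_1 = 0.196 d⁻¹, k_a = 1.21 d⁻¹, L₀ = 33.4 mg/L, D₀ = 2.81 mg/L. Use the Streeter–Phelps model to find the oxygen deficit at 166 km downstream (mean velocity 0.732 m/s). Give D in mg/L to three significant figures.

Travel time t = x/v = 166 km / (0.732 m/s) = 166000 m / 0.732 m/s = 226800 s = 2.625 d.
k_1 L₀/(k_a−k_1) = 0.196×33.4/(1.21−0.196) = 6.546/1.014 = 6.456 mg/L.
e^(−k_1 t) = e^(−0.196×2.625) = 0.5978; e^(−k_a t) = e^(−1.21×2.625) = 0.04176.
D = 6.456 × (0.5978 − 0.04176) + 2.81 × 0.04176 = 3.590 + 0.1173 = 3.707 mg/L.

D ≈ 3.71 mg/L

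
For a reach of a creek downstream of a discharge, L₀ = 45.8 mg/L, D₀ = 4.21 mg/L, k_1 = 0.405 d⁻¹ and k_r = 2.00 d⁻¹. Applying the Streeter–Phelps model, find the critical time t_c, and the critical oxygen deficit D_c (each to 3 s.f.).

t_c ≈ 0.719 d; D_c ≈ 6.93 mg/L

With k_r/k_1 = 4.938 and 1 − D₀(k_r−k_1)/(k_1 L₀) = 0.6380,
t_c = ln(4.938 × 0.6380) / (2.00 − 0.405) = ln(3.151) / 1.595 = 1.148/1.595 = 0.7195 d.
L(t_c) = L₀ e^(−k_1 t_c) = 45.8 × 0.7472 = 34.22 mg/L, and at the critical point k_r D_c = k_1 L, so D_c = (0.405/2.00) × 34.22 = 6.930 mg/L.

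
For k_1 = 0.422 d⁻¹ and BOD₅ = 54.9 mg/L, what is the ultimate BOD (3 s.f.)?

BOD₅ = L₀(1 − e^(−5k_1)) ⇒ L₀ = BOD₅ / (1 − e^(−5×0.422))
= 54.9 / (1 − 0.1212) = 54.9 / 0.8788 = 62.47 mg/L.

L₀ ≈ 62.5 mg/L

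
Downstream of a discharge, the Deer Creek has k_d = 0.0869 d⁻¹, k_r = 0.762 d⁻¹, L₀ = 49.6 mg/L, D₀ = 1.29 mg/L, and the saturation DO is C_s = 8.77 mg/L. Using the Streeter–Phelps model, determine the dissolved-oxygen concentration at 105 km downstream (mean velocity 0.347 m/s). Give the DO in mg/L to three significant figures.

DO ≈ 4.41 mg/L

Travel time t = x/v = 105 km / (0.347 m/s) = 105000 m / 0.347 m/s = 302600 s = 3.502 d.
k_d L₀/(k_r−k_d) = 0.0869×49.6/(0.762−0.0869) = 4.310/0.6751 = 6.385 mg/L.
e^(−k_d t) = e^(−0.0869×3.502) = 0.7376; e^(−k_r t) = e^(−0.762×3.502) = 0.06934.
D = 6.385 × (0.7376 − 0.06934) + 1.29 × 0.06934 = 4.267 + 0.08945 = 4.356 mg/L.
DO = C_s − D = 8.77 − 4.356 = 4.414 mg/L.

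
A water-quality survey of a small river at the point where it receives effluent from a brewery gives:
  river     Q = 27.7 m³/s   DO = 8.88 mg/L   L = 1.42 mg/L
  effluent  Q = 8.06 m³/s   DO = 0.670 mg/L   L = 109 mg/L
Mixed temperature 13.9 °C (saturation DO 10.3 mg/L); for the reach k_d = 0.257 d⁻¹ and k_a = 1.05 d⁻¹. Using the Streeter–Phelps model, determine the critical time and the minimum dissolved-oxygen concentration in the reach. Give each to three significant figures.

Mixed DO = (27.7×8.88 + 8.06×0.670)/(27.7+8.06) = 251.4/35.76 = 7.030 mg/L.
Mixed L₀ = (27.7×1.42 + 8.06×109)/(35.76) = 917.9/35.76 = 25.67 mg/L.
Initial deficit D₀ = C_s − DO₀ = 10.3 − 7.030 = 3.270 mg/L.
t_c = (1/0.7930) ln[(1.05/0.257)(1 − 3.270×0.7930/(0.257×25.67))] = 1.261 × ln(2.479) = 1.145 d.
D_c = (0.257/1.05) × 25.67 × e^(−0.257×1.145) = 0.2448 × 25.67 × 0.7451 = 4.681 mg/L.
Minimum DO = 10.3 − 4.681 = 5.619 mg/L.

t_c ≈ 1.15 d; minimum DO ≈ 5.62 mg/L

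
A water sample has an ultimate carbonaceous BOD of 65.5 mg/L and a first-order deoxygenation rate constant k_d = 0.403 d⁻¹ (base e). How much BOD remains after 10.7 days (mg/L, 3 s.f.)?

L ≈ 0.878 mg/L

L_t = L₀ e^(−k_d t) = 65.5 × e^(−0.403×10.7) = 65.5 × 0.01341 = 0.8781 mg/L.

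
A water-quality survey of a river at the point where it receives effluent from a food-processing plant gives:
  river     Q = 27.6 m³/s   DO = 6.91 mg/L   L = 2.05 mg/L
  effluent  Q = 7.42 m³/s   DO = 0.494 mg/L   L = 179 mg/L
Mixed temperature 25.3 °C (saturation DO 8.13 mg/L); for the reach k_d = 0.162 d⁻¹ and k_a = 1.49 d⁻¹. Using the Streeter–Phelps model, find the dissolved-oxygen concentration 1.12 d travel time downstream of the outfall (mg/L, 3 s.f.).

Mixed DO = (27.6×6.91 + 7.42×0.494)/(27.6+7.42) = 194.4/35.02 = 5.551 mg/L.
Mixed L₀ = (27.6×2.05 + 7.42×179)/(35.02) = 1385/35.02 = 39.54 mg/L.
Initial deficit D₀ = C_s − DO₀ = 8.13 − 5.551 = 2.579 mg/L.
D(1.12) = [0.162×39.54/(1.49−0.162)](e^(−0.162×1.12) − e^(−1.49×1.12)) + 2.579 e^(−1.49×1.12)
= 4.824 × (0.8341 − 0.1885) + 2.579 × 0.1885 = 3.600 mg/L.
DO = 8.13 − 3.600 = 4.530 mg/L.

DO ≈ 4.53 mg/L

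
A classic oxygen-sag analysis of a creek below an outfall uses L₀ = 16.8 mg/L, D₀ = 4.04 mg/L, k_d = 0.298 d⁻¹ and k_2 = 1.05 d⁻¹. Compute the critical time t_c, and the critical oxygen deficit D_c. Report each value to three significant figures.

t_c ≈ 0.433 d; D_c ≈ 4.19 mg/L

t_c = [1/(k_2−k_d)] ln[(k_2/k_d)(1 − D₀(k_2−k_d)/(k_d L₀))]
= [1/(1.05−0.298)] ln[(1.05/0.298)(1 − 4.04×0.7520/(0.298×16.8))]
= (1/0.7520) ln[3.523 × 0.3932] = 1.330 × ln(1.385) = 1.330 × 0.3259 = 0.4334 d.
L(t_c) = L₀ e^(−k_d t_c) = 16.8 × 0.8788 = 14.76 mg/L, and at the critical point k_2 D_c = k_d L, so D_c = (0.298/1.05) × 14.76 = 4.190 mg/L.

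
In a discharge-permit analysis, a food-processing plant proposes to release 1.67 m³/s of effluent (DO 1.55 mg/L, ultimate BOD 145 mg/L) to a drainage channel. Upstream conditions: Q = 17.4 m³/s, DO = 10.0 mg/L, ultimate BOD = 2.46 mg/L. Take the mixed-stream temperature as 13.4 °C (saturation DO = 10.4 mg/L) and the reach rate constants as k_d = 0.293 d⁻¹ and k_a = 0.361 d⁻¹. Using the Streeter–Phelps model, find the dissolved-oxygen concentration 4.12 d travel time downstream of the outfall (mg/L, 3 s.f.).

DO ≈ 5.44 mg/L

Mixed DO = (17.4×10.0 + 1.67×1.55)/(17.4+1.67) = 176.6/19.07 = 9.260 mg/L.
Mixed L₀ = (17.4×2.46 + 1.67×145)/(19.07) = 285.0/19.07 = 14.94 mg/L.
Initial deficit D₀ = C_s − DO₀ = 10.4 − 9.260 = 1.140 mg/L.
D(4.12) = [0.293×14.94/(0.361−0.293)](e^(−0.293×4.12) − e^(−0.361×4.12)) + 1.140 e^(−0.361×4.12)
= 64.38 × (0.2990 − 0.2260) + 1.140 × 0.2260 = 4.962 mg/L.
DO = 10.4 − 4.962 = 5.438 mg/L.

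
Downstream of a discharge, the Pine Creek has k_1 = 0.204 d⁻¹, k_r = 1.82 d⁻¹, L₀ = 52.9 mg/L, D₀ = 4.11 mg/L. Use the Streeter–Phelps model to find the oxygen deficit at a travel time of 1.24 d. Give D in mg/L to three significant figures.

k_1 L₀/(k_r−k_1) = 0.204×52.9/(1.82−0.204) = 10.79/1.616 = 6.678 mg/L.
e^(−k_1 t) = e^(−0.204×1.240) = 0.7765; e^(−k_r t) = e^(−1.82×1.240) = 0.1047.
D = 6.678 × (0.7765 − 0.1047) + 4.11 × 0.1047 = 4.486 + 0.4303 = 4.917 mg/L.

D ≈ 4.92 mg/L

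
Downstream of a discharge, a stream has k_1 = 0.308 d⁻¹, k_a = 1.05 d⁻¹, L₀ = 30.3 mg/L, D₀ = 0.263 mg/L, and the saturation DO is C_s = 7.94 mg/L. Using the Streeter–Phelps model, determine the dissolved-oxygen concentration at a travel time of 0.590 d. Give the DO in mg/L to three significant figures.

DO ≈ 4.08 mg/L

k_1 L₀/(k_a−k_1) = 0.308×30.3/(1.05−0.308) = 9.332/0.7420 = 12.58 mg/L.
e^(−k_1 t) = e^(−0.308×0.5900) = 0.8338; e^(−k_a t) = e^(−1.05×0.5900) = 0.5382.
D = 12.58 × (0.8338 − 0.5382) + 0.263 × 0.5382 = 3.718 + 0.1416 = 3.860 mg/L.
DO = C_s − D = 7.94 − 3.860 = 4.080 mg/L.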